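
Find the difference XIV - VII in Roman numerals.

XIV = 14
VII = 7
14 - 7 = 7

VII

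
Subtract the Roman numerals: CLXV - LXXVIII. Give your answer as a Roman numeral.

CLXV = 165
LXXVIII = 78
165 - 78 = 87

LXXXVII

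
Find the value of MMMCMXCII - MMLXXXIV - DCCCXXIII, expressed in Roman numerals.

MMMCMXCII = 3992, MMLXXXIV = 2084, DCCCXXIII = 823
3992 - 2084 = 1908
1908 - 823 = 1085

MLXXXV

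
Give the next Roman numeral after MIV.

MIV = 1004; next is 1005

MV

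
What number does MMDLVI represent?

MMDLVI: M=1000, M=1000, D=500, L=50, V=5, I=1
1000 + 1000 + 500 + 50 + 5 + 1 = 2556

2556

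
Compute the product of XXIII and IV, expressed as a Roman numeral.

XXIII = 23
IV = 4
23 × 4 = 92

XCII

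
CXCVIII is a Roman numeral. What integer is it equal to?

CXCVIII: C=100, XC=90, V=5, I=1, I=1, I=1
100 + 90 + 5 + 1 + 1 + 1 = 198

198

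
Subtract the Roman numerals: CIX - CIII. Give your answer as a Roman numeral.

CIX = 109
CIII = 103
109 - 103 = 6

VI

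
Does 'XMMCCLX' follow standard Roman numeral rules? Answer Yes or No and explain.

'XMMCCLX': Invalid subtractive combination: XM

No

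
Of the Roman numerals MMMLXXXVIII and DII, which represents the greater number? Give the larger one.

MMMLXXXVIII = 3088
DII = 502
3088 is larger

MMMLXXXVIII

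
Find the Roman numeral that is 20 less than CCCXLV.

CCCXLV = 345
345 - 20 = 325

CCCXXV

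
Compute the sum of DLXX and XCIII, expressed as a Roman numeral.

DLXX = 570
XCIII = 93
570 + 93 = 663

DCLXIII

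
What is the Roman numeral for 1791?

Convert 1791 to Roman numerals:
  1791 contains 1×1000 (M)
  791 contains 1×500 (D)
  291 contains 2×100 (CC)
  91 contains 1×90 (XC)
  1 contains 1×1 (I)

MDCCXCI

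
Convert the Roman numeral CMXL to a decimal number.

CMXL: CM=900, XL=40
900 + 40 = 940

940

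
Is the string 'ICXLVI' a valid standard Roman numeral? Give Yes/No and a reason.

'ICXLVI': Invalid subtractive combination: IC

No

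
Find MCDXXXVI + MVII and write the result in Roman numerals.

MCDXXXVI = 1436
MVII = 1007
1436 + 1007 = 2443

MMCDXLIII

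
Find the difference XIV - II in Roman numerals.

XIV = 14
II = 2
14 - 2 = 12

XII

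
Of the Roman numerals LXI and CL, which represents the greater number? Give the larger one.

LXI = 61
CL = 150
150 is larger

CL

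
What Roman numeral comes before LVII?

LVII = 57; previous is 56

LVI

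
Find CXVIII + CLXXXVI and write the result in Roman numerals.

CXVIII = 118
CLXXXVI = 186
118 + 186 = 304

CCCIV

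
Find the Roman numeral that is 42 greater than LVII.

LVII = 57
57 + 42 = 99

XCIX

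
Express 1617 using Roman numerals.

Convert 1617 to Roman numerals:
  1617 contains 1×1000 (M)
  617 contains 1×500 (D)
  117 contains 1×100 (C)
  17 contains 1×10 (X)
  7 contains 1×5 (V)
  2 contains 2×1 (II)

MDCXVII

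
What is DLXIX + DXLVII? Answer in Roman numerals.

DLXIX = 569
DXLVII = 547
569 + 547 = 1116

MCXVI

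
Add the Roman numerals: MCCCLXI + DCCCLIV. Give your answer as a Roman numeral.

MCCCLXI = 1361
DCCCLIV = 854
1361 + 854 = 2215

MMCCXV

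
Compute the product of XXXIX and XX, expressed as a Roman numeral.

XXXIX = 39
XX = 20
39 × 20 = 780

DCCLXXX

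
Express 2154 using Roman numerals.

Convert 2154 to Roman numerals:
  2154 contains 2×1000 (MM)
  154 contains 1×100 (C)
  54 contains 1×50 (L)
  4 contains 1×4 (IV)

MMCLIV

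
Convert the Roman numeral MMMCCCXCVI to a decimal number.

MMMCCCXCVI: M=1000, M=1000, M=1000, C=100, C=100, C=100, XC=90, V=5, I=1
1000 + 1000 + 1000 + 100 + 100 + 100 + 90 + 5 + 1 = 3396

3396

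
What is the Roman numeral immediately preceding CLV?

CLV = 155; previous is 154

CLIV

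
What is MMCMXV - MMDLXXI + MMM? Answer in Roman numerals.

MMCMXV = 2915, MMDLXXI = 2571, MMM = 3000
2915 - 2571 = 344
344 + 3000 = 3344

MMMCCCXLIV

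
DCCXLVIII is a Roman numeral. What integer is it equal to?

DCCXLVIII: D=500, C=100, C=100, XL=40, V=5, I=1, I=1, I=1
500 + 100 + 100 + 40 + 5 + 1 + 1 + 1 = 748

748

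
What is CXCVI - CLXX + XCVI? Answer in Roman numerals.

CXCVI = 196, CLXX = 170, XCVI = 96
196 - 170 = 26
26 + 96 = 122

CXXII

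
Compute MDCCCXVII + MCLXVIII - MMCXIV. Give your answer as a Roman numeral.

MDCCCXVII = 1817, MCLXVIII = 1168, MMCXIV = 2114
1817 + 1168 = 2985
2985 - 2114 = 871

DCCCLXXI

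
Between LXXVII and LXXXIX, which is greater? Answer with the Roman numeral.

LXXVII = 77
LXXXIX = 89
89 is larger

LXXXIX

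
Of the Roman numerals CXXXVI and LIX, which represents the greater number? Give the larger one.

CXXXVI = 136
LIX = 59
136 is larger

CXXXVI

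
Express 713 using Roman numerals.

Convert 713 to Roman numerals:
  713 contains 1×500 (D)
  213 contains 2×100 (CC)
  13 contains 1×10 (X)
  3 contains 3×1 (III)

DCCXIII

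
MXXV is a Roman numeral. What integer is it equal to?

MXXV: M=1000, X=10, X=10, V=5
1000 + 10 + 10 + 5 = 1025

1025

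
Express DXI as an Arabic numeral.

DXI: D=500, X=10, I=1
500 + 10 + 1 = 511

511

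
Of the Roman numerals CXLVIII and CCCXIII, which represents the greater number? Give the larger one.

CXLVIII = 148
CCCXIII = 313
313 is larger

CCCXIII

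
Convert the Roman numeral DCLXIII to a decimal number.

DCLXIII: D=500, C=100, L=50, X=10, I=1, I=1, I=1
500 + 100 + 50 + 10 + 1 + 1 + 1 = 663

663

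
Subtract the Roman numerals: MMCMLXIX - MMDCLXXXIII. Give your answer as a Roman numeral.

MMCMLXIX = 2969
MMDCLXXXIII = 2683
2969 - 2683 = 286

CCLXXXVI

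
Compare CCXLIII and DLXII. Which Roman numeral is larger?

CCXLIII = 243
DLXII = 562
562 is larger

DLXII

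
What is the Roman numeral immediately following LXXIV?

LXXIV = 74, so the next integer is 74 + 1 = 75

LXXV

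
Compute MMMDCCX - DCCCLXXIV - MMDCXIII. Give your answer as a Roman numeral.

MMMDCCX = 3710, DCCCLXXIV = 874, MMDCXIII = 2613
3710 - 874 = 2836
2836 - 2613 = 223

CCXXIII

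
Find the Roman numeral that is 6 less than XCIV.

XCIV = 94
94 - 6 = 88

LXXXVIII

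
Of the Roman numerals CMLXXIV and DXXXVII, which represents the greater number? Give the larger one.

CMLXXIV = 974
DXXXVII = 537
974 is larger

CMLXXIV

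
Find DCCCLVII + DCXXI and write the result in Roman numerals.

DCCCLVII = 857
DCXXI = 621
857 + 621 = 1478

MCDLXXVIII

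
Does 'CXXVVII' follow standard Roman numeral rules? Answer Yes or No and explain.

'CXXVVII': V should not appear more than once

No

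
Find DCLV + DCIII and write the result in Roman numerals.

DCLV = 655
DCIII = 603
655 + 603 = 1258

MCCLVIII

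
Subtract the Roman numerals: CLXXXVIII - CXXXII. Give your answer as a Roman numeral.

CLXXXVIII = 188
CXXXII = 132
188 - 132 = 56

LVI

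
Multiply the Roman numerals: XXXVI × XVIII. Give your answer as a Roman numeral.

XXXVI = 36
XVIII = 18
36 × 18 = 648

DCXLVIII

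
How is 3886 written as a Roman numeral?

Convert 3886 to Roman numerals:
  3886 contains 3×1000 (MMM)
  886 contains 1×500 (D)
  386 contains 3×100 (CCC)
  86 contains 1×50 (L)
  36 contains 3×10 (XXX)
  6 contains 1×5 (V)
  1 contains 1×1 (I)

MMMDCCCLXXXVI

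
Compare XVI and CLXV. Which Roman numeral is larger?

XVI = 16
CLXV = 165
165 is larger

CLXV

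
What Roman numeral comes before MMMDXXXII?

MMMDXXXII = 3532; previous is 3531

MMMDXXXI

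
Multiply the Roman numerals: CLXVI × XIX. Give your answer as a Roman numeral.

CLXVI = 166
XIX = 19
166 × 19 = 3154

MMMCLIV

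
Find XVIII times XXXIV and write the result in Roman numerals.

XVIII = 18
XXXIV = 34
18 × 34 = 612

DCXII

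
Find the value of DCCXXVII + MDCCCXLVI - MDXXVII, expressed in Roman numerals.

DCCXXVII = 727, MDCCCXLVI = 1846, MDXXVII = 1527
727 + 1846 = 2573
2573 - 1527 = 1046

MXLVI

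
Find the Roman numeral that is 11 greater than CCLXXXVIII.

CCLXXXVIII = 288
288 + 11 = 299

CCXCIX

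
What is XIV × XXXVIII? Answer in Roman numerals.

XIV = 14
XXXVIII = 38
14 × 38 = 532

DXXXII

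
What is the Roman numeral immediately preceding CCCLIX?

CCCLIX = 359; previous is 358

CCCLVIII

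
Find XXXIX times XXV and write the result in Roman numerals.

XXXIX = 39
XXV = 25
39 × 25 = 975

CMLXXV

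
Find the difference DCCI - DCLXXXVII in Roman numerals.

DCCI = 701
DCLXXXVII = 687
701 - 687 = 14

XIV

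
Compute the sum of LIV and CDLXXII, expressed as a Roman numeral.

LIV = 54
CDLXXII = 472
54 + 472 = 526

DXXVI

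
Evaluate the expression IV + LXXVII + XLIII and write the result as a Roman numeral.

IV = 4, LXXVII = 77, XLIII = 43
4 + 77 = 81
81 + 43 = 124

CXXIV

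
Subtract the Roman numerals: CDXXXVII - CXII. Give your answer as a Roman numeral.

CDXXXVII = 437
CXII = 112
437 - 112 = 325

CCCXXV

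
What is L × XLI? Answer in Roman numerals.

L = 50
XLI = 41
50 × 41 = 2050

MML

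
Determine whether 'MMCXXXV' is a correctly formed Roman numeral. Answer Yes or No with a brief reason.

'MMCXXXV': Check the rules: uses only the symbols I, V, X, L, C, D, M; no symbol is repeated more than three times in a row; V, L and D each appear at most once; no smaller symbol precedes a larger one (values never increase from left to right). Value: M (1000) + M (1000) + C (100) + X (10) + X (10) + X (10) + V (5) = 2135. So it is a valid standard Roman numeral.

Yes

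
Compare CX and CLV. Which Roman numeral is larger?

CX = 110
CLV = 155
155 is larger

CLV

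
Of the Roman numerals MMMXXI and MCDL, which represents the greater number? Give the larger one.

MMMXXI = 3021
MCDL = 1450
3021 is larger

MMMXXI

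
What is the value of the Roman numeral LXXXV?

LXXXV: L=50, X=10, X=10, X=10, V=5
50 + 10 + 10 + 10 + 5 = 85

85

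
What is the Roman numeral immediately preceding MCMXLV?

MCMXLV = 1945, so the previous integer is 1945 - 1 = 1944

MCMXLIV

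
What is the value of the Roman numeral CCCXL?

CCCXL: C=100, C=100, C=100, XL=40
100 + 100 + 100 + 40 = 340

340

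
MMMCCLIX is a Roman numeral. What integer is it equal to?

MMMCCLIX: M=1000, M=1000, M=1000, C=100, C=100, L=50, IX=9
1000 + 1000 + 1000 + 100 + 100 + 50 + 9 = 3259

3259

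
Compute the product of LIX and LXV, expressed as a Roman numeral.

LIX = 59
LXV = 65
59 × 65 = 3835

MMMDCCCXXXV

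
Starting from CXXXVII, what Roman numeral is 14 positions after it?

CXXXVII = 137
137 + 14 = 151

CLI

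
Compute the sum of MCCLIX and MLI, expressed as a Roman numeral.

MCCLIX = 1259
MLI = 1051
1259 + 1051 = 2310

MMCCCX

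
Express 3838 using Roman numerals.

Convert 3838 to Roman numerals:
  3838 contains 3×1000 (MMM)
  838 contains 1×500 (D)
  338 contains 3×100 (CCC)
  38 contains 3×10 (XXX)
  8 contains 1×5 (V)
  3 contains 3×1 (III)

MMMDCCCXXXVIII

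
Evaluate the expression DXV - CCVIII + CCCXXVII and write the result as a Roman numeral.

DXV = 515, CCVIII = 208, CCCXXVII = 327
515 - 208 = 307
307 + 327 = 634

DCXXXIV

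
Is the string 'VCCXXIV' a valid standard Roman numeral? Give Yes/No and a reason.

'VCCXXIV': V should not appear more than once

No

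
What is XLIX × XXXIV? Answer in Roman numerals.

XLIX = 49
XXXIV = 34
49 × 34 = 1666

MDCLXVI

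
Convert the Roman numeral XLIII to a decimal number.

XLIII: XL=40, I=1, I=1, I=1
40 + 1 + 1 + 1 = 43

43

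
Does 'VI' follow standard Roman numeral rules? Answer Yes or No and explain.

'VI': Check the rules: uses only the symbols I, V, X, L, C, D, M; no symbol is repeated more than three times in a row; V, L and D each appear at most once; no smaller symbol precedes a larger one (values never increase from left to right). Value: V (5) + I (1) = 6. So it is a valid standard Roman numeral.

Yes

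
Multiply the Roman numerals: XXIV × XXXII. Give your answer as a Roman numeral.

XXIV = 24
XXXII = 32
24 × 32 = 768

DCCLXVIII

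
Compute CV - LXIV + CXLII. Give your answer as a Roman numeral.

CV = 105, LXIV = 64, CXLII = 142
105 - 64 = 41
41 + 142 = 183

CLXXXIII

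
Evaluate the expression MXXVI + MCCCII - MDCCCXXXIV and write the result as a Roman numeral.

MXXVI = 1026, MCCCII = 1302, MDCCCXXXIV = 1834
1026 + 1302 = 2328
2328 - 1834 = 494

CDXCIV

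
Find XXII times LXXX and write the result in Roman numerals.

XXII = 22
LXXX = 80
22 × 80 = 1760

MDCCLX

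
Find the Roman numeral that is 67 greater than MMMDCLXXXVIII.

MMMDCLXXXVIII = 3688
3688 + 67 = 3755

MMMDCCLV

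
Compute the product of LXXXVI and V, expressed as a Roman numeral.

LXXXVI = 86
V = 5
86 × 5 = 430

CDXXX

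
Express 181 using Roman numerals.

Convert 181 to Roman numerals:
  181 contains 1×100 (C)
  81 contains 1×50 (L)
  31 contains 3×10 (XXX)
  1 contains 1×1 (I)

CLXXXI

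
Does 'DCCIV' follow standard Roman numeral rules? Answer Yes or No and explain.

'DCCIV': Check the rules: uses only the symbols I, V, X, L, C, D, M; no symbol is repeated more than three times in a row; V, L and D each appear at most once; the only place a smaller symbol precedes a larger one is the allowed subtractive pair IV, the symbol right after such a pair (if any) is smaller than the pair's first symbol, and otherwise the values never increase from left to right. Value: D (500) + C (100) + C (100) + IV (4) = 704. So it is a valid standard Roman numeral.

Yes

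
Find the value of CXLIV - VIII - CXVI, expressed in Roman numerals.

CXLIV = 144, VIII = 8, CXVI = 116
144 - 8 = 136
136 - 116 = 20

XX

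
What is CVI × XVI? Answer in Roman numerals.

CVI = 106
XVI = 16
106 × 16 = 1696

MDCXCVI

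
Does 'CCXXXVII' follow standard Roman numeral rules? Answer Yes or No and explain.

'CCXXXVII': Check the rules: uses only the symbols I, V, X, L, C, D, M; no symbol is repeated more than three times in a row; V, L and D each appear at most once; no smaller symbol precedes a larger one (values never increase from left to right). Value: C (100) + C (100) + X (10) + X (10) + X (10) + V (5) + I (1) + I (1) = 237. So it is a valid standard Roman numeral.

Yes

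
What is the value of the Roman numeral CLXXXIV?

CLXXXIV: C=100, L=50, X=10, X=10, X=10, IV=4
100 + 50 + 10 + 10 + 10 + 4 = 184

184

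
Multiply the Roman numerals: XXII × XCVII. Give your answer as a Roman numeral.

XXII = 22
XCVII = 97
22 × 97 = 2134

MMCXXXIV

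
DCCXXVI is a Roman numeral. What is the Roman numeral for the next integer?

DCCXXVI = 726; next is 727

DCCXXVII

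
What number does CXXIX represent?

CXXIX: C=100, X=10, X=10, IX=9
100 + 10 + 10 + 9 = 129

129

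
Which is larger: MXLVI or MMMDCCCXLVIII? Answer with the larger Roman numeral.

MXLVI = 1046
MMMDCCCXLVIII = 3848
3848 is larger

MMMDCCCXLVIII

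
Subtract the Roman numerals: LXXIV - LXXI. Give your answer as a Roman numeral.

LXXIV = 74
LXXI = 71
74 - 71 = 3

III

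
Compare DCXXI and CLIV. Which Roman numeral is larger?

DCXXI = 621
CLIV = 154
621 is larger

DCXXI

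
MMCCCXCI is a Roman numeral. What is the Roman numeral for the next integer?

MMCCCXCI = 2391; next is 2392

MMCCCXCII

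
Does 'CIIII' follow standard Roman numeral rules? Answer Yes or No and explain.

'CIIII': More than 3 consecutive I's

No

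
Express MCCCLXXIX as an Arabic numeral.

MCCCLXXIX: M=1000, C=100, C=100, C=100, L=50, X=10, X=10, IX=9
1000 + 100 + 100 + 100 + 50 + 10 + 10 + 9 = 1379

1379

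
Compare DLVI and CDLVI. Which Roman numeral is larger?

DLVI = 556
CDLVI = 456
556 is larger

DLVI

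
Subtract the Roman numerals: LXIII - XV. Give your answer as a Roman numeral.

LXIII = 63
XV = 15
63 - 15 = 48

XLVIII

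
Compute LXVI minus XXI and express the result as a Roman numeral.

LXVI = 66
XXI = 21
66 - 21 = 45

XLV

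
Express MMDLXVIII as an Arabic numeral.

MMDLXVIII: M=1000, M=1000, D=500, L=50, X=10, V=5, I=1, I=1, I=1
1000 + 1000 + 500 + 50 + 10 + 5 + 1 + 1 + 1 = 2568

2568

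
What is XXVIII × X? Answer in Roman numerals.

XXVIII = 28
X = 10
28 × 10 = 280

CCLXXX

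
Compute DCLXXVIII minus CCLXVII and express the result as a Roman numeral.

DCLXXVIII = 678
CCLXVII = 267
678 - 267 = 411

CDXI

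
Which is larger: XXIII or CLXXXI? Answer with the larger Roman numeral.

XXIII = 23
CLXXXI = 181
181 is larger

CLXXXI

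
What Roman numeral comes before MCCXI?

MCCXI = 1211, so the previous integer is 1211 - 1 = 1210

MCCX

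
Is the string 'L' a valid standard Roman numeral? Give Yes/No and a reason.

'L': Check the rules: uses only the symbols I, V, X, L, C, D, M; no symbol is repeated more than three times in a row; V, L and D each appear at most once; no smaller symbol precedes a larger one (values never increase from left to right). Value: L = 50. So it is a valid standard Roman numeral.

Yes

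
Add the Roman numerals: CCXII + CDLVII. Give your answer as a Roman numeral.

CCXII = 212
CDLVII = 457
212 + 457 = 669

DCLXIX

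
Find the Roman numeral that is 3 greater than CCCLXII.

CCCLXII = 362
362 + 3 = 365

CCCLXV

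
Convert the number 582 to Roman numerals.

Convert 582 to Roman numerals:
  582 contains 1×500 (D)
  82 contains 1×50 (L)
  32 contains 3×10 (XXX)
  2 contains 2×1 (II)

DLXXXII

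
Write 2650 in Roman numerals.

Convert 2650 to Roman numerals:
  2650 contains 2×1000 (MM)
  650 contains 1×500 (D)
  150 contains 1×100 (C)
  50 contains 1×50 (L)

MMDCL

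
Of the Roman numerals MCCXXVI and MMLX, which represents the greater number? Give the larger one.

MCCXXVI = 1226
MMLX = 2060
2060 is larger

MMLX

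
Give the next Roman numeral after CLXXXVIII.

CLXXXVIII = 188, so the next integer is 188 + 1 = 189

CLXXXIX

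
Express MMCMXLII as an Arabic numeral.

MMCMXLII: M=1000, M=1000, CM=900, XL=40, I=1, I=1
1000 + 1000 + 900 + 40 + 1 + 1 = 2942

2942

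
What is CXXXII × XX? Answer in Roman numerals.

CXXXII = 132
XX = 20
132 × 20 = 2640

MMDCXL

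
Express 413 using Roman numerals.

Convert 413 to Roman numerals:
  413 contains 1×400 (CD)
  13 contains 1×10 (X)
  3 contains 3×1 (III)

CDXIII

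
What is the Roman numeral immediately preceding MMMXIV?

MMMXIV = 3014, so the previous integer is 3014 - 1 = 3013

MMMXIII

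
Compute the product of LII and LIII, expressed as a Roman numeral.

LII = 52
LIII = 53
52 × 53 = 2756

MMDCCLVI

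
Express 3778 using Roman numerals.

Convert 3778 to Roman numerals:
  3778 contains 3×1000 (MMM)
  778 contains 1×500 (D)
  278 contains 2×100 (CC)
  78 contains 1×50 (L)
  28 contains 2×10 (XX)
  8 contains 1×5 (V)
  3 contains 3×1 (III)

MMMDCCLXXVIII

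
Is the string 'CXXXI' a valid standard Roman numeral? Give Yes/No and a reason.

'CXXXI': Check the rules: uses only the symbols I, V, X, L, C, D, M; no symbol is repeated more than three times in a row; V, L and D each appear at most once; no smaller symbol precedes a larger one (values never increase from left to right). Value: C (100) + X (10) + X (10) + X (10) + I (1) = 131. So it is a valid standard Roman numeral.

Yes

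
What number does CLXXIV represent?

CLXXIV: C=100, L=50, X=10, X=10, IV=4
100 + 50 + 10 + 10 + 4 = 174

174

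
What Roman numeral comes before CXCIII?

CXCIII = 193; previous is 192

CXCII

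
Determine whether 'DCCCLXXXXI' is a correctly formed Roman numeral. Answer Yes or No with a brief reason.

'DCCCLXXXXI': More than 3 consecutive X's

No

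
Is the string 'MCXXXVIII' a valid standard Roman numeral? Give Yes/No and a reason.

'MCXXXVIII': Check the rules: uses only the symbols I, V, X, L, C, D, M; no symbol is repeated more than three times in a row; V, L and D each appear at most once; no smaller symbol precedes a larger one (values never increase from left to right). Value: M (1000) + C (100) + X (10) + X (10) + X (10) + V (5) + I (1) + I (1) + I (1) = 1138. So it is a valid standard Roman numeral.

Yes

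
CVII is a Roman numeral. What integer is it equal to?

CVII: C=100, V=5, I=1, I=1
100 + 5 + 1 + 1 = 107

107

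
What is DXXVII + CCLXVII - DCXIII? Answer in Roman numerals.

DXXVII = 527, CCLXVII = 267, DCXIII = 613
527 + 267 = 794
794 - 613 = 181

CLXXXI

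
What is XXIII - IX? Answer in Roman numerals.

XXIII = 23
IX = 9
23 - 9 = 14

XIV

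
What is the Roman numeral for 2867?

Convert 2867 to Roman numerals:
  2867 contains 2×1000 (MM)
  867 contains 1×500 (D)
  367 contains 3×100 (CCC)
  67 contains 1×50 (L)
  17 contains 1×10 (X)
  7 contains 1×5 (V)
  2 contains 2×1 (II)

MMDCCCLXVII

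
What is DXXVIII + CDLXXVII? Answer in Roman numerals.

DXXVIII = 528
CDLXXVII = 477
528 + 477 = 1005

MV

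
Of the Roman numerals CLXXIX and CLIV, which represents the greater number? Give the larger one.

CLXXIX = 179
CLIV = 154
179 is larger

CLXXIX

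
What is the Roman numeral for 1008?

Convert 1008 to Roman numerals:
  1008 contains 1×1000 (M)
  8 contains 1×5 (V)
  3 contains 3×1 (III)

MVIII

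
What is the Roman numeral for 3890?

Convert 3890 to Roman numerals:
  3890 contains 3×1000 (MMM)
  890 contains 1×500 (D)
  390 contains 3×100 (CCC)
  90 contains 1×90 (XC)

MMMDCCCXC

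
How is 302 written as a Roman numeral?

Convert 302 to Roman numerals:
  302 contains 3×100 (CCC)
  2 contains 2×1 (II)

CCCII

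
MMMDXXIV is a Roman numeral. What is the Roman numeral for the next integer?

MMMDXXIV = 3524; next is 3525

MMMDXXV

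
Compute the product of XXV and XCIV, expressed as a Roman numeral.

XXV = 25
XCIV = 94
25 × 94 = 2350

MMCCCL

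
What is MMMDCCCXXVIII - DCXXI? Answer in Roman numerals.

MMMDCCCXXVIII = 3828
DCXXI = 621
3828 - 621 = 3207

MMMCCVII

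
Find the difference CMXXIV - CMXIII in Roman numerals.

CMXXIV = 924
CMXIII = 913
924 - 913 = 11

XI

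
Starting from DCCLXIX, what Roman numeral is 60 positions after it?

DCCLXIX = 769
769 + 60 = 829

DCCCXXIX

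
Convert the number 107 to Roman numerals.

Convert 107 to Roman numerals:
  107 contains 1×100 (C)
  7 contains 1×5 (V)
  2 contains 2×1 (II)

CVII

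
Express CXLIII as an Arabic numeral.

CXLIII: C=100, XL=40, I=1, I=1, I=1
100 + 40 + 1 + 1 + 1 = 143

143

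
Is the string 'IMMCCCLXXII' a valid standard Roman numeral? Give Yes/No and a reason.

'IMMCCCLXXII': Invalid subtractive combination: IM

No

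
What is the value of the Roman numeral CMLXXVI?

CMLXXVI: CM=900, L=50, X=10, X=10, V=5, I=1
900 + 50 + 10 + 10 + 5 + 1 = 976

976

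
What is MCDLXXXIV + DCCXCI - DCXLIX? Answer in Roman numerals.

MCDLXXXIV = 1484, DCCXCI = 791, DCXLIX = 649
1484 + 791 = 2275
2275 - 649 = 1626

MDCXXVI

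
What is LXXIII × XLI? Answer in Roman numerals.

LXXIII = 73
XLI = 41
73 × 41 = 2993

MMCMXCIII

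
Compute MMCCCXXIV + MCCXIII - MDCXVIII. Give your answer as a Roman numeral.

MMCCCXXIV = 2324, MCCXIII = 1213, MDCXVIII = 1618
2324 + 1213 = 3537
3537 - 1618 = 1919

MCMXIX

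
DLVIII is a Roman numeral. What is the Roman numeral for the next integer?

DLVIII = 558; next is 559

DLIX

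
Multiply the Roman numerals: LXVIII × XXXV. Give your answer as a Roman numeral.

LXVIII = 68
XXXV = 35
68 × 35 = 2380

MMCCCLXXX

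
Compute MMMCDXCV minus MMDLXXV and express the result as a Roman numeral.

MMMCDXCV = 3495
MMDLXXV = 2575
3495 - 2575 = 920

CMXX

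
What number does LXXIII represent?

LXXIII: L=50, X=10, X=10, I=1, I=1, I=1
50 + 10 + 10 + 1 + 1 + 1 = 73

73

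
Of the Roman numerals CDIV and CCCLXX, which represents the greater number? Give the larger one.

CDIV = 404
CCCLXX = 370
404 is larger

CDIV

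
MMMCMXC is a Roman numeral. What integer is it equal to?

MMMCMXC: M=1000, M=1000, M=1000, CM=900, XC=90
1000 + 1000 + 1000 + 900 + 90 = 3990

3990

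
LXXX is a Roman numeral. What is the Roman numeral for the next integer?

LXXX = 80, so the next integer is 80 + 1 = 81

LXXXI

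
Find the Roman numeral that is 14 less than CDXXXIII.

CDXXXIII = 433
433 - 14 = 419

CDXIX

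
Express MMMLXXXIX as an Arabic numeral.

MMMLXXXIX: M=1000, M=1000, M=1000, L=50, X=10, X=10, X=10, IX=9
1000 + 1000 + 1000 + 50 + 10 + 10 + 10 + 9 = 3089

3089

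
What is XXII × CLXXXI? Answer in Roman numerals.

XXII = 22
CLXXXI = 181
22 × 181 = 3982

MMMCMLXXXII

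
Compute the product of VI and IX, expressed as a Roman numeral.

VI = 6
IX = 9
6 × 9 = 54

LIV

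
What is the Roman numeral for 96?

Convert 96 to Roman numerals:
  96 contains 1×90 (XC)
  6 contains 1×5 (V)
  1 contains 1×1 (I)

XCVI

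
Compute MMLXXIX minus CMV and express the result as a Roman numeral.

MMLXXIX = 2079
CMV = 905
2079 - 905 = 1174

MCLXXIV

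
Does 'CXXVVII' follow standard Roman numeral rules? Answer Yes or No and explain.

'CXXVVII': V should not appear more than once

No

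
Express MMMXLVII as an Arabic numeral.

MMMXLVII: M=1000, M=1000, M=1000, XL=40, V=5, I=1, I=1
1000 + 1000 + 1000 + 40 + 5 + 1 + 1 = 3047

3047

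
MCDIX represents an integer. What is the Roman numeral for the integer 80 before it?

MCDIX = 1409
1409 - 80 = 1329

MCCCXXIX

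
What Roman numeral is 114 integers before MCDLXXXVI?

MCDLXXXVI = 1486
1486 - 114 = 1372

MCCCLXXII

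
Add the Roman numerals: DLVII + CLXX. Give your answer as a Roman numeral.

DLVII = 557
CLXX = 170
557 + 170 = 727

DCCXXVII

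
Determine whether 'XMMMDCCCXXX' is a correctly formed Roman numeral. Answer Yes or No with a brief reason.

'XMMMDCCCXXX': Invalid subtractive combination: XM

No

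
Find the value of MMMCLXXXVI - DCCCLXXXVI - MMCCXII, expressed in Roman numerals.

MMMCLXXXVI = 3186, DCCCLXXXVI = 886, MMCCXII = 2212
3186 - 886 = 2300
2300 - 2212 = 88

LXXXVIII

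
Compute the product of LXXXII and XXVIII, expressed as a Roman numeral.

LXXXII = 82
XXVIII = 28
82 × 28 = 2296

MMCCXCVI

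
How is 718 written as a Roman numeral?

Convert 718 to Roman numerals:
  718 contains 1×500 (D)
  218 contains 2×100 (CC)
  18 contains 1×10 (X)
  8 contains 1×5 (V)
  3 contains 3×1 (III)

DCCXVIII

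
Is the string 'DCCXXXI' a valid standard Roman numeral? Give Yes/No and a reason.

'DCCXXXI': Check the rules: uses only the symbols I, V, X, L, C, D, M; no symbol is repeated more than three times in a row; V, L and D each appear at most once; no smaller symbol precedes a larger one (values never increase from left to right). Value: D (500) + C (100) + C (100) + X (10) + X (10) + X (10) + I (1) = 731. So it is a valid standard Roman numeral.

Yes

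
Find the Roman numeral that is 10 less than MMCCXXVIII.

MMCCXXVIII = 2228
2228 - 10 = 2218

MMCCXVIII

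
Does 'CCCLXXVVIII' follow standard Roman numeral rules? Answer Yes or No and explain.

'CCCLXXVVIII': V should not appear more than once

No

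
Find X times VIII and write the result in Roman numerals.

X = 10
VIII = 8
10 × 8 = 80

LXXX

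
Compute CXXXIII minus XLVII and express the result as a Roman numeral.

CXXXIII = 133
XLVII = 47
133 - 47 = 86

LXXXVI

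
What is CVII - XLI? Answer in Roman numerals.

CVII = 107
XLI = 41
107 - 41 = 66

LXVI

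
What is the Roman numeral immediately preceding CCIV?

CCIV = 204, so the previous integer is 204 - 1 = 203

CCIII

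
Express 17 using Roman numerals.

Convert 17 to Roman numerals:
  17 contains 1×10 (X)
  7 contains 1×5 (V)
  2 contains 2×1 (II)

XVII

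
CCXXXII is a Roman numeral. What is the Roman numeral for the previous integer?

CCXXXII = 232, so the previous integer is 232 - 1 = 231

CCXXXI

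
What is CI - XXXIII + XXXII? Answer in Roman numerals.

CI = 101, XXXIII = 33, XXXII = 32
101 - 33 = 68
68 + 32 = 100

C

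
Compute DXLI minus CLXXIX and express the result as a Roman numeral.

DXLI = 541
CLXXIX = 179
541 - 179 = 362

CCCLXII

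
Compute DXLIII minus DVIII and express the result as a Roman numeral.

DXLIII = 543
DVIII = 508
543 - 508 = 35

XXXV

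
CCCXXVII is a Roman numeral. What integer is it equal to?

CCCXXVII: C=100, C=100, C=100, X=10, X=10, V=5, I=1, I=1
100 + 100 + 100 + 10 + 10 + 5 + 1 + 1 = 327

327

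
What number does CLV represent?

CLV: C=100, L=50, V=5
100 + 50 + 5 = 155

155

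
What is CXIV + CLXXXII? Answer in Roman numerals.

CXIV = 114
CLXXXII = 182
114 + 182 = 296

CCXCVI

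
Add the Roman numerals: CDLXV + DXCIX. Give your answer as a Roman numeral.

CDLXV = 465
DXCIX = 599
465 + 599 = 1064

MLXIV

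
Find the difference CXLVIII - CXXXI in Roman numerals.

CXLVIII = 148
CXXXI = 131
148 - 131 = 17

XVII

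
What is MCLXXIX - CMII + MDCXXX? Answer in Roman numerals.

MCLXXIX = 1179, CMII = 902, MDCXXX = 1630
1179 - 902 = 277
277 + 1630 = 1907

MCMVII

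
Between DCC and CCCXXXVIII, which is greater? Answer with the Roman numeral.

DCC = 700
CCCXXXVIII = 338
700 is larger

DCC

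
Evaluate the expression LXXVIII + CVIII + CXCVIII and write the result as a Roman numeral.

LXXVIII = 78, CVIII = 108, CXCVIII = 198
78 + 108 = 186
186 + 198 = 384

CCCLXXXIV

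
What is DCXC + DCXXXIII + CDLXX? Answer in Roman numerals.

DCXC = 690, DCXXXIII = 633, CDLXX = 470
690 + 633 = 1323
1323 + 470 = 1793

MDCCXCIII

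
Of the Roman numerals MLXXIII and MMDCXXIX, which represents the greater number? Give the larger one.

MLXXIII = 1073
MMDCXXIX = 2629
2629 is larger

MMDCXXIX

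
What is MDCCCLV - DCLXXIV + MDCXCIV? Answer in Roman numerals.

MDCCCLV = 1855, DCLXXIV = 674, MDCXCIV = 1694
1855 - 674 = 1181
1181 + 1694 = 2875

MMDCCCLXXV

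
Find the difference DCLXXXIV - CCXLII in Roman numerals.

DCLXXXIV = 684
CCXLII = 242
684 - 242 = 442

CDXLII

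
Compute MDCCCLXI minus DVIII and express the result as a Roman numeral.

MDCCCLXI = 1861
DVIII = 508
1861 - 508 = 1353

MCCCLIII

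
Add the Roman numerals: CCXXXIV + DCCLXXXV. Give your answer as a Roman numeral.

CCXXXIV = 234
DCCLXXXV = 785
234 + 785 = 1019

MXIX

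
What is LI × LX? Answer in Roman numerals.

LI = 51
LX = 60
51 × 60 = 3060

MMMLX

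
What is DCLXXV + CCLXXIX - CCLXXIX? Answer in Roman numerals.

DCLXXV = 675, CCLXXIX = 279, CCLXXIX = 279
675 + 279 = 954
954 - 279 = 675

DCLXXV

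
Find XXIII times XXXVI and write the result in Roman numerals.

XXIII = 23
XXXVI = 36
23 × 36 = 828

DCCCXXVIII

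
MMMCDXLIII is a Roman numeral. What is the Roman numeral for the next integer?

MMMCDXLIII = 3443; next is 3444

MMMCDXLIV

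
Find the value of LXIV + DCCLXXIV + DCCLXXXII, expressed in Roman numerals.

LXIV = 64, DCCLXXIV = 774, DCCLXXXII = 782
64 + 774 = 838
838 + 782 = 1620

MDCXX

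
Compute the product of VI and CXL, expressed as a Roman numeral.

VI = 6
CXL = 140
6 × 140 = 840

DCCCXL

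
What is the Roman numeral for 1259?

Convert 1259 to Roman numerals:
  1259 contains 1×1000 (M)
  259 contains 2×100 (CC)
  59 contains 1×50 (L)
  9 contains 1×9 (IX)

MCCLIX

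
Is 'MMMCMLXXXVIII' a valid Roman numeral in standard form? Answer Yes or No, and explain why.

'MMMCMLXXXVIII': Check the rules: uses only the symbols I, V, X, L, C, D, M; no symbol is repeated more than three times in a row; V, L and D each appear at most once; the only place a smaller symbol precedes a larger one is the allowed subtractive pair CM, the symbol right after such a pair (if any) is smaller than the pair's first symbol, and otherwise the values never increase from left to right. Value: M (1000) + M (1000) + M (1000) + CM (900) + L (50) + X (10) + X (10) + X (10) + V (5) + I (1) + I (1) + I (1) = 3988. So it is a valid standard Roman numeral.

Yes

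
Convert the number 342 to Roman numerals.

Convert 342 to Roman numerals:
  342 contains 3×100 (CCC)
  42 contains 1×40 (XL)
  2 contains 2×1 (II)

CCCXLII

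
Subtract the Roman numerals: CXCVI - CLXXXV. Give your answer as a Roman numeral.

CXCVI = 196
CLXXXV = 185
196 - 185 = 11

XI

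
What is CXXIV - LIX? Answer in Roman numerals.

CXXIV = 124
LIX = 59
124 - 59 = 65

LXV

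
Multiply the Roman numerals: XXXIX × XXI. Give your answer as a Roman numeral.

XXXIX = 39
XXI = 21
39 × 21 = 819

DCCCXIX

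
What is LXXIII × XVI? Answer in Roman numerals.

LXXIII = 73
XVI = 16
73 × 16 = 1168

MCLXVIII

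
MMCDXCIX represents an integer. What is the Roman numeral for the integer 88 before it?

MMCDXCIX = 2499
2499 - 88 = 2411

MMCDXI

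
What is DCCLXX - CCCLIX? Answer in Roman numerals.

DCCLXX = 770
CCCLIX = 359
770 - 359 = 411

CDXI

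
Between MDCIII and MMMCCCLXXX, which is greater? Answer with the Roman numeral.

MDCIII = 1603
MMMCCCLXXX = 3380
3380 is larger

MMMCCCLXXX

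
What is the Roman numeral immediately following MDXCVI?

MDXCVI = 1596, so the next integer is 1596 + 1 = 1597

MDXCVII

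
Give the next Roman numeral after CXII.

CXII = 112, so the next integer is 112 + 1 = 113

CXIII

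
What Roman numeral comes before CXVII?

CXVII = 117, so the previous integer is 117 - 1 = 116

CXVI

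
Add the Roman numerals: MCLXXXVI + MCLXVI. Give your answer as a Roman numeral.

MCLXXXVI = 1186
MCLXVI = 1166
1186 + 1166 = 2352

MMCCCLII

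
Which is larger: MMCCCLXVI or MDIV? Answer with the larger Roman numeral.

MMCCCLXVI = 2366
MDIV = 1504
2366 is larger

MMCCCLXVI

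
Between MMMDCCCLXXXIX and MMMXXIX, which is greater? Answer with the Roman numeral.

MMMDCCCLXXXIX = 3889
MMMXXIX = 3029
3889 is larger

MMMDCCCLXXXIX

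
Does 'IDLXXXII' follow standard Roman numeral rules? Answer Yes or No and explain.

'IDLXXXII': Invalid subtractive combination: ID

No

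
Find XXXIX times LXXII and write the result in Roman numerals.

XXXIX = 39
LXXII = 72
39 × 72 = 2808

MMDCCCVIII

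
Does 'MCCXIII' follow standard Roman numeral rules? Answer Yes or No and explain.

'MCCXIII': Check the rules: uses only the symbols I, V, X, L, C, D, M; no symbol is repeated more than three times in a row; V, L and D each appear at most once; no smaller symbol precedes a larger one (values never increase from left to right). Value: M (1000) + C (100) + C (100) + X (10) + I (1) + I (1) + I (1) = 1213. So it is a valid standard Roman numeral.

Yes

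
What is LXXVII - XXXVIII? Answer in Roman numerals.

LXXVII = 77
XXXVIII = 38
77 - 38 = 39

XXXIX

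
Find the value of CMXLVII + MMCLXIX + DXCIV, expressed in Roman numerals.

CMXLVII = 947, MMCLXIX = 2169, DXCIV = 594
947 + 2169 = 3116
3116 + 594 = 3710

MMMDCCX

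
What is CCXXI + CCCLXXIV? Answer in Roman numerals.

CCXXI = 221
CCCLXXIV = 374
221 + 374 = 595

DXCV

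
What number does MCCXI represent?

MCCXI: M=1000, C=100, C=100, X=10, I=1
1000 + 100 + 100 + 10 + 1 = 1211

1211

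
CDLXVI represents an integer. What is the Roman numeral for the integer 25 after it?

CDLXVI = 466
466 + 25 = 491

CDXCI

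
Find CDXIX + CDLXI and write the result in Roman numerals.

CDXIX = 419
CDLXI = 461
419 + 461 = 880

DCCCLXXX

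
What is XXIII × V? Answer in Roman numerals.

XXIII = 23
V = 5
23 × 5 = 115

CXV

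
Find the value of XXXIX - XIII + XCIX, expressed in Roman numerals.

XXXIX = 39, XIII = 13, XCIX = 99
39 - 13 = 26
26 + 99 = 125

CXXV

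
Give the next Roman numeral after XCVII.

XCVII = 97, so the next integer is 97 + 1 = 98

XCVIII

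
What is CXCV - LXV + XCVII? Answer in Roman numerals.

CXCV = 195, LXV = 65, XCVII = 97
195 - 65 = 130
130 + 97 = 227

CCXXVII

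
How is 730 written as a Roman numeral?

Convert 730 to Roman numerals:
  730 contains 1×500 (D)
  230 contains 2×100 (CC)
  30 contains 3×10 (XXX)

DCCXXX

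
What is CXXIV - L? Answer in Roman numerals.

CXXIV = 124
L = 50
124 - 50 = 74

LXXIV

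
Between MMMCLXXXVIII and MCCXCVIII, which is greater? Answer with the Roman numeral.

MMMCLXXXVIII = 3188
MCCXCVIII = 1298
3188 is larger

MMMCLXXXVIII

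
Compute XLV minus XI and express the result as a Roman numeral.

XLV = 45
XI = 11
45 - 11 = 34

XXXIV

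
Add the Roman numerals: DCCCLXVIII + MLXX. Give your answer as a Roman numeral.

DCCCLXVIII = 868
MLXX = 1070
868 + 1070 = 1938

MCMXXXVIII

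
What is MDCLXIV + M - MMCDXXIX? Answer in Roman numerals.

MDCLXIV = 1664, M = 1000, MMCDXXIX = 2429
1664 + 1000 = 2664
2664 - 2429 = 235

CCXXXV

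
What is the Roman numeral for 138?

Convert 138 to Roman numerals:
  138 contains 1×100 (C)
  38 contains 3×10 (XXX)
  8 contains 1×5 (V)
  3 contains 3×1 (III)

CXXXVIII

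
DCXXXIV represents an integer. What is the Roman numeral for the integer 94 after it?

DCXXXIV = 634
634 + 94 = 728

DCCXXVIII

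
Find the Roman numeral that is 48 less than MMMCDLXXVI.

MMMCDLXXVI = 3476
3476 - 48 = 3428

MMMCDXXVIII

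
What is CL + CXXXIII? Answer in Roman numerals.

CL = 150
CXXXIII = 133
150 + 133 = 283

CCLXXXIII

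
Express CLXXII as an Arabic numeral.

CLXXII: C=100, L=50, X=10, X=10, I=1, I=1
100 + 50 + 10 + 10 + 1 + 1 = 172

172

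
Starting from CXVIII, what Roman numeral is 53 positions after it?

CXVIII = 118
118 + 53 = 171

CLXXI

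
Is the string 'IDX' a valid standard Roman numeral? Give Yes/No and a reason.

'IDX': Invalid subtractive combination: ID

No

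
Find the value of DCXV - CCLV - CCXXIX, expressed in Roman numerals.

DCXV = 615, CCLV = 255, CCXXIX = 229
615 - 255 = 360
360 - 229 = 131

CXXXI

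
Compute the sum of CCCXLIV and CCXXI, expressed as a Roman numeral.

CCCXLIV = 344
CCXXI = 221
344 + 221 = 565

DLXV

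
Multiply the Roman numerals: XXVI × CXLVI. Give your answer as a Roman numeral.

XXVI = 26
CXLVI = 146
26 × 146 = 3796

MMMDCCXCVI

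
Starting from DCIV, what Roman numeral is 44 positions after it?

DCIV = 604
604 + 44 = 648

DCXLVIII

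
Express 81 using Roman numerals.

Convert 81 to Roman numerals:
  81 contains 1×50 (L)
  31 contains 3×10 (XXX)
  1 contains 1×1 (I)

LXXXI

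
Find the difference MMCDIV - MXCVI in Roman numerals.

MMCDIV = 2404
MXCVI = 1096
2404 - 1096 = 1308

MCCCVIII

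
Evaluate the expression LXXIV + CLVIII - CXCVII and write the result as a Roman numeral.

LXXIV = 74, CLVIII = 158, CXCVII = 197
74 + 158 = 232
232 - 197 = 35

XXXV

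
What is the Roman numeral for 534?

Convert 534 to Roman numerals:
  534 contains 1×500 (D)
  34 contains 3×10 (XXX)
  4 contains 1×4 (IV)

DXXXIV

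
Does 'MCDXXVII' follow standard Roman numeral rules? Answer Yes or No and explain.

'MCDXXVII': Check the rules: uses only the symbols I, V, X, L, C, D, M; no symbol is repeated more than three times in a row; V, L and D each appear at most once; the only place a smaller symbol precedes a larger one is the allowed subtractive pair CD, the symbol right after such a pair (if any) is smaller than the pair's first symbol, and otherwise the values never increase from left to right. Value: M (1000) + CD (400) + X (10) + X (10) + V (5) + I (1) + I (1) = 1427. So it is a valid standard Roman numeral.

Yes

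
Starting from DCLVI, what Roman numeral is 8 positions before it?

DCLVI = 656
656 - 8 = 648

DCXLVIII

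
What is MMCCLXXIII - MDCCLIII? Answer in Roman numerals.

MMCCLXXIII = 2273
MDCCLIII = 1753
2273 - 1753 = 520

DXX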